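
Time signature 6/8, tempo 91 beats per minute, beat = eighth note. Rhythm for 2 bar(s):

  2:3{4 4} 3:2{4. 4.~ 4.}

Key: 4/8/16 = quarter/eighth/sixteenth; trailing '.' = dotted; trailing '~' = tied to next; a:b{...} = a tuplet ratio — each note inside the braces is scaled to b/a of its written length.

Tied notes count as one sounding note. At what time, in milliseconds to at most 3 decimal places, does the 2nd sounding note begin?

1. 0.0ms @ 0 + 1978.022ms (3)
2. 1978.022ms @ 3 + 1978.022ms (3)
3. 3956.044ms @ 6 + 1318.681ms (2)
4. 5274.725ms @ 8 + 2637.363ms (4)

note 2 onset = 3b = 1978.022ms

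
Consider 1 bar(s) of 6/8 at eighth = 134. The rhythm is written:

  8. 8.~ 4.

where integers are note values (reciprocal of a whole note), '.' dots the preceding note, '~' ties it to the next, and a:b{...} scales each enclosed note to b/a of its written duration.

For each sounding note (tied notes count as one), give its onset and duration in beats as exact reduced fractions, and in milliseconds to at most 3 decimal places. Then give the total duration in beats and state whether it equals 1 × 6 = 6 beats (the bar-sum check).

1) 0.0ms=0b +671.642ms=3/2b
2) 671.642ms=3/2b +2014.925ms=9/2b
Σ=6b of 6 (134bpm 6/8) — PASS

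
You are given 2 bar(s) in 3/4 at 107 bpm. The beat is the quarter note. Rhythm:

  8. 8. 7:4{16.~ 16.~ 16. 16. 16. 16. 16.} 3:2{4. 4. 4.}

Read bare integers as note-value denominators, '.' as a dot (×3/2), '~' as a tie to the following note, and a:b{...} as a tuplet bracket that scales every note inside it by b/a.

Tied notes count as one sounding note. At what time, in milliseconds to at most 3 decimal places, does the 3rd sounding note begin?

1. 0.0ms @ 0 + 420.561ms (3/4)
2. 420.561ms @ 3/4 + 420.561ms (3/4)
3. 841.121ms @ 3/2 + 360.481ms (9/14)
4. 1201.602ms @ 15/7 + 120.16ms (3/14)
5. 1321.762ms @ 33/14 + 120.16ms (3/14)
6. 1441.923ms @ 18/7 + 120.16ms (3/14)
7. 1562.083ms @ 39/14 + 120.16ms (3/14)
8. 1682.243ms @ 3 + 560.748ms (1)
9. 2242.991ms @ 4 + 560.748ms (1)
10. 2803.738ms @ 5 + 560.748ms (1)

note 3 onset = 3/2b = 841.121ms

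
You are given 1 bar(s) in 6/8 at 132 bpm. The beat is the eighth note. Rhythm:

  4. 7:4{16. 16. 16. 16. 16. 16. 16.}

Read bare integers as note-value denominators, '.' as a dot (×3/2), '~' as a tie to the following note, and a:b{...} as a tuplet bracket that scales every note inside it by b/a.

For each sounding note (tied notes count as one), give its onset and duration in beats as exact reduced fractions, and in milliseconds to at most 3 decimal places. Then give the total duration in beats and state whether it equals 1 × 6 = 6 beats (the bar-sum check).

1) 0.0ms=0b +1363.636ms=3b
2) 1363.636ms=3b +194.805ms=3/7b
3) 1558.442ms=24/7b +194.805ms=3/7b
4) 1753.247ms=27/7b +194.805ms=3/7b
5) 1948.052ms=30/7b +194.805ms=3/7b
6) 2142.857ms=33/7b +194.805ms=3/7b
7) 2337.662ms=36/7b +194.805ms=3/7b
8) 2532.468ms=39/7b +194.805ms=3/7b
Σ=6b of 6 (132bpm 6/8) — PASS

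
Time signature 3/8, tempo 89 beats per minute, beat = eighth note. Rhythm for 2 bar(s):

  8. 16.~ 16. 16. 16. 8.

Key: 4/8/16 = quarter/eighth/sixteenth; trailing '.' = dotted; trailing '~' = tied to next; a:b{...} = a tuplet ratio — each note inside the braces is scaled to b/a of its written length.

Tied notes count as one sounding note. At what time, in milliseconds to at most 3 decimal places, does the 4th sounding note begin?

1. 0.0ms @ 0 + 1011.236ms (3/2)
2. 1011.236ms @ 3/2 + 1011.236ms (3/2)
3. 2022.472ms @ 3 + 505.618ms (3/4)
4. 2528.09ms @ 15/4 + 505.618ms (3/4)
5. 3033.708ms @ 9/2 + 1011.236ms (3/2)

note 4 onset = 15/4b = 2528.09ms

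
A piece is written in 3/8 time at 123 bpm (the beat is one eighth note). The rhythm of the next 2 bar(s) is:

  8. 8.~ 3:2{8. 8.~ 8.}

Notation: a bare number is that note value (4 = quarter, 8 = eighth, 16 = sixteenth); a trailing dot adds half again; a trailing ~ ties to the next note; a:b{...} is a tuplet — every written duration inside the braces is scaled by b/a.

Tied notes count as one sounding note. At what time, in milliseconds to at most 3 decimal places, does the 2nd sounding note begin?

1. 0.0ms @ 0 + 731.707ms (3/2)
2. 731.707ms @ 3/2 + 1219.512ms (5/2)
3. 1951.22ms @ 4 + 975.61ms (2)

note 2 onset = 3/2b = 731.707ms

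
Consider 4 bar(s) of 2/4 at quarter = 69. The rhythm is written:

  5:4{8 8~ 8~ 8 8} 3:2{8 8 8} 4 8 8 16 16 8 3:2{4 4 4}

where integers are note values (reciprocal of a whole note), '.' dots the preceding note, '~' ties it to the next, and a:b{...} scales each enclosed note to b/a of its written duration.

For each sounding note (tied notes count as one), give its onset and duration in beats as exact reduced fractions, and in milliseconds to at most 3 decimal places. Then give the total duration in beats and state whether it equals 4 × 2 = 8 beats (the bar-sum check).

1) 0.0ms=0b +347.826ms=2/5b
2) 347.826ms=2/5b +1043.478ms=6/5b
3) 1391.304ms=8/5b +347.826ms=2/5b
4) 1739.13ms=2b +289.855ms=1/3b
5) 2028.986ms=7/3b +289.855ms=1/3b
6) 2318.841ms=8/3b +289.855ms=1/3b
7) 2608.696ms=3b +869.565ms=1b
8) 3478.261ms=4b +434.783ms=1/2b
9) 3913.043ms=9/2b +434.783ms=1/2b
10) 4347.826ms=5b +217.391ms=1/4b
11) 4565.217ms=21/4b +217.391ms=1/4b
12) 4782.609ms=11/2b +434.783ms=1/2b
13) 5217.391ms=6b +579.71ms=2/3b
14) 5797.101ms=20/3b +579.71ms=2/3b
15) 6376.812ms=22/3b +579.71ms=2/3b
Σ=8b of 8 (69bpm 2/4) — PASS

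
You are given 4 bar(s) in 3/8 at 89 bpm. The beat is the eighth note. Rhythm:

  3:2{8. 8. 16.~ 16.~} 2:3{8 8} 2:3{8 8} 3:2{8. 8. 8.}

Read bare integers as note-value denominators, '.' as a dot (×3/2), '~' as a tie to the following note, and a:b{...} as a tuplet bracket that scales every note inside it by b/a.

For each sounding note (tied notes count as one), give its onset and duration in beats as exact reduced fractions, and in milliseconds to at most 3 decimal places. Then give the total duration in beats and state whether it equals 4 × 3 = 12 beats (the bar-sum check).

1) 0.0ms=0b +674.157ms=1b
2) 674.157ms=1b +674.157ms=1b
3) 1348.315ms=2b +1685.393ms=5/2b
4) 3033.708ms=9/2b +1011.236ms=3/2b
5) 4044.944ms=6b +1011.236ms=3/2b
6) 5056.18ms=15/2b +1011.236ms=3/2b
7) 6067.416ms=9b +674.157ms=1b
8) 6741.573ms=10b +674.157ms=1b
9) 7415.73ms=11b +674.157ms=1b
Σ=12b of 12 (89bpm 3/8) — PASS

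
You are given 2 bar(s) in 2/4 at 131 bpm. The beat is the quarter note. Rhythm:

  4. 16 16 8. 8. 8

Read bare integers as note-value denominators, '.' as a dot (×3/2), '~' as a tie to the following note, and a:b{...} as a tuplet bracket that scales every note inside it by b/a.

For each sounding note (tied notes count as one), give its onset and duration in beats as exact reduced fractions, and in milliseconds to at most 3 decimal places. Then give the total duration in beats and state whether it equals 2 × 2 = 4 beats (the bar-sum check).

1) 0.0ms=0b +687.023ms=3/2b
2) 687.023ms=3/2b +114.504ms=1/4b
3) 801.527ms=7/4b +114.504ms=1/4b
4) 916.031ms=2b +343.511ms=3/4b
5) 1259.542ms=11/4b +343.511ms=3/4b
6) 1603.053ms=7/2b +229.008ms=1/2b
Σ=4b of 4 (131bpm 2/4) — PASS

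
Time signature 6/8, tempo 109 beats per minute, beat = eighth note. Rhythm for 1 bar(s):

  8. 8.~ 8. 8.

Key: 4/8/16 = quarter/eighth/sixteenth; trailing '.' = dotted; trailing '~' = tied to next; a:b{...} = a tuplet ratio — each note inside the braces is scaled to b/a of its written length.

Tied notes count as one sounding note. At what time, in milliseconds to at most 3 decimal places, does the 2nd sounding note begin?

1. 0.0ms @ 0 + 825.688ms (3/2)
2. 825.688ms @ 3/2 + 1651.376ms (3)
3. 2477.064ms @ 9/2 + 825.688ms (3/2)

note 2 onset = 3/2b = 825.688ms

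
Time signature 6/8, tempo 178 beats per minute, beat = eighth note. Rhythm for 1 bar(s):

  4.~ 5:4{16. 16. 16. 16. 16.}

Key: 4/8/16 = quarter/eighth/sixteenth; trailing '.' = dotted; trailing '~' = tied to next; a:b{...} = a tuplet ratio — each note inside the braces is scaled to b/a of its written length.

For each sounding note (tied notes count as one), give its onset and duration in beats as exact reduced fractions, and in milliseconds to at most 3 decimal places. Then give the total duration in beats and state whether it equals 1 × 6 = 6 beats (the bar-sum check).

1) 0.0ms=0b +1213.483ms=18/5b
2) 1213.483ms=18/5b +202.247ms=3/5b
3) 1415.73ms=21/5b +202.247ms=3/5b
4) 1617.978ms=24/5b +202.247ms=3/5b
5) 1820.225ms=27/5b +202.247ms=3/5b
Σ=6b of 6 (178bpm 6/8) — PASS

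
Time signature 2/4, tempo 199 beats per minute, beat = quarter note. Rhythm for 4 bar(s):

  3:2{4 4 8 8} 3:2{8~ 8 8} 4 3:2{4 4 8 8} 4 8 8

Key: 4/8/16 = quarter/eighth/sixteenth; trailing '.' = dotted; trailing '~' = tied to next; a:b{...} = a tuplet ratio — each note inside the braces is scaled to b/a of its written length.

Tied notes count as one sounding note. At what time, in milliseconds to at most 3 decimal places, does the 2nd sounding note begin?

1. 0.0ms @ 0 + 201.005ms (2/3)
2. 201.005ms @ 2/3 + 201.005ms (2/3)
3. 402.01ms @ 4/3 + 100.503ms (1/3)
4. 502.513ms @ 5/3 + 100.503ms (1/3)
5. 603.015ms @ 2 + 201.005ms (2/3)
6. 804.02ms @ 8/3 + 100.503ms (1/3)
7. 904.523ms @ 3 + 301.508ms (1)
8. 1206.03ms @ 4 + 201.005ms (2/3)
9. 1407.035ms @ 14/3 + 201.005ms (2/3)
10. 1608.04ms @ 16/3 + 100.503ms (1/3)
11. 1708.543ms @ 17/3 + 100.503ms (1/3)
12. 1809.045ms @ 6 + 301.508ms (1)
13. 2110.553ms @ 7 + 150.754ms (1/2)
14. 2261.307ms @ 15/2 + 150.754ms (1/2)

note 2 onset = 2/3b = 201.005ms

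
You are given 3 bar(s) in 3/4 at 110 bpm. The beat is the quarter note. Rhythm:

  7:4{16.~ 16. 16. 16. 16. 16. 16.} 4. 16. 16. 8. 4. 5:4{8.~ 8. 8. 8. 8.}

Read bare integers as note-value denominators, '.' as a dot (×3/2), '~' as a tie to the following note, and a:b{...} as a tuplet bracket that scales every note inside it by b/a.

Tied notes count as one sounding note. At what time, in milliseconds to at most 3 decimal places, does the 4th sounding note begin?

1. 0.0ms @ 0 + 233.766ms (3/7)
2. 233.766ms @ 3/7 + 116.883ms (3/14)
3. 350.649ms @ 9/14 + 116.883ms (3/14)
4. 467.532ms @ 6/7 + 116.883ms (3/14)
5. 584.416ms @ 15/14 + 116.883ms (3/14)
6. 701.299ms @ 9/7 + 116.883ms (3/14)
7. 818.182ms @ 3/2 + 818.182ms (3/2)
8. 1636.364ms @ 3 + 204.545ms (3/8)
9. 1840.909ms @ 27/8 + 204.545ms (3/8)
10. 2045.455ms @ 15/4 + 409.091ms (3/4)
11. 2454.545ms @ 9/2 + 818.182ms (3/2)
12. 3272.727ms @ 6 + 654.545ms (6/5)
13. 3927.273ms @ 36/5 + 327.273ms (3/5)
14. 4254.545ms @ 39/5 + 327.273ms (3/5)
15. 4581.818ms @ 42/5 + 327.273ms (3/5)

note 4 onset = 6/7b = 467.532ms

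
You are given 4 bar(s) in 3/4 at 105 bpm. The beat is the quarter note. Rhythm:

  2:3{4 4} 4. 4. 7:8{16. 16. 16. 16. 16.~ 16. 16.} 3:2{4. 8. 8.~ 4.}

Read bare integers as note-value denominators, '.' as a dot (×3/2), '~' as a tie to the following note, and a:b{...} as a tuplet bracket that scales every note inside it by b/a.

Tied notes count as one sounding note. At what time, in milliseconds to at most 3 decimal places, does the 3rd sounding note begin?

note 3 onset = 3b = 1714.286ms

1. 0.0ms @ 0 + 857.143ms (3/2)
2. 857.143ms @ 3/2 + 857.143ms (3/2)
3. 1714.286ms @ 3 + 857.143ms (3/2)
4. 2571.429ms @ 9/2 + 857.143ms (3/2)
5. 3428.571ms @ 6 + 244.898ms (3/7)
6. 3673.469ms @ 45/7 + 244.898ms (3/7)
7. 3918.367ms @ 48/7 + 244.898ms (3/7)
8. 4163.265ms @ 51/7 + 244.898ms (3/7)
9. 4408.163ms @ 54/7 + 489.796ms (6/7)
10. 4897.959ms @ 60/7 + 244.898ms (3/7)
11. 5142.857ms @ 9 + 571.429ms (1)
12. 5714.286ms @ 10 + 285.714ms (1/2)
13. 6000.0ms @ 21/2 + 857.143ms (3/2)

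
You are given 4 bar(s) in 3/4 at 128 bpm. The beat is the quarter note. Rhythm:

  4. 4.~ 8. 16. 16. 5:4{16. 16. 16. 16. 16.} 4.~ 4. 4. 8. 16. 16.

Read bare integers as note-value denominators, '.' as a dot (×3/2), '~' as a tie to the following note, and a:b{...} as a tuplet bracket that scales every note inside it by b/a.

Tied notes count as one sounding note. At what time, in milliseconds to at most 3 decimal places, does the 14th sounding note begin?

1. 0.0ms @ 0 + 703.125ms (3/2)
2. 703.125ms @ 3/2 + 1054.688ms (9/4)
3. 1757.812ms @ 15/4 + 175.781ms (3/8)
4. 1933.594ms @ 33/8 + 175.781ms (3/8)
5. 2109.375ms @ 9/2 + 140.625ms (3/10)
6. 2250.0ms @ 24/5 + 140.625ms (3/10)
7. 2390.625ms @ 51/10 + 140.625ms (3/10)
8. 2531.25ms @ 27/5 + 140.625ms (3/10)
9. 2671.875ms @ 57/10 + 140.625ms (3/10)
10. 2812.5ms @ 6 + 1406.25ms (3)
11. 4218.75ms @ 9 + 703.125ms (3/2)
12. 4921.875ms @ 21/2 + 351.562ms (3/4)
13. 5273.438ms @ 45/4 + 175.781ms (3/8)
14. 5449.219ms @ 93/8 + 175.781ms (3/8)

note 14 onset = 93/8b = 5449.219ms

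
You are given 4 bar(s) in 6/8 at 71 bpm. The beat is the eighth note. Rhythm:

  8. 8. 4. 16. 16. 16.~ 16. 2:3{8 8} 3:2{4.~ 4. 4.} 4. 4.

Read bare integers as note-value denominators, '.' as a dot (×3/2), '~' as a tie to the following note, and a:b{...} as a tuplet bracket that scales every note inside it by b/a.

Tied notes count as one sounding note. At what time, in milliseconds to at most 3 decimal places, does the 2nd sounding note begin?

note 2 onset = 3/2b = 1267.606ms

1. 0.0ms @ 0 + 1267.606ms (3/2)
2. 1267.606ms @ 3/2 + 1267.606ms (3/2)
3. 2535.211ms @ 3 + 2535.211ms (3)
4. 5070.423ms @ 6 + 633.803ms (3/4)
5. 5704.225ms @ 27/4 + 633.803ms (3/4)
6. 6338.028ms @ 15/2 + 1267.606ms (3/2)
7. 7605.634ms @ 9 + 1267.606ms (3/2)
8. 8873.239ms @ 21/2 + 1267.606ms (3/2)
9. 10140.845ms @ 12 + 3380.282ms (4)
10. 13521.127ms @ 16 + 1690.141ms (2)
11. 15211.268ms @ 18 + 2535.211ms (3)
12. 17746.479ms @ 21 + 2535.211ms (3)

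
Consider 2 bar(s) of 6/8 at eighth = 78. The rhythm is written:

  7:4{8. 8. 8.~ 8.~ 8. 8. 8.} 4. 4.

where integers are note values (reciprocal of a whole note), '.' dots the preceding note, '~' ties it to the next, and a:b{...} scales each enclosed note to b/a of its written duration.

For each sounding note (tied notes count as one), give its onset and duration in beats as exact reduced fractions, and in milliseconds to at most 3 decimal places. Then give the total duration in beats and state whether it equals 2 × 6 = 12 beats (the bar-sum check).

1) 0.0ms=0b +659.341ms=6/7b
2) 659.341ms=6/7b +659.341ms=6/7b
3) 1318.681ms=12/7b +1978.022ms=18/7b
4) 3296.703ms=30/7b +659.341ms=6/7b
5) 3956.044ms=36/7b +659.341ms=6/7b
6) 4615.385ms=6b +2307.692ms=3b
7) 6923.077ms=9b +2307.692ms=3b
Σ=12b of 12 (78bpm 6/8) — PASS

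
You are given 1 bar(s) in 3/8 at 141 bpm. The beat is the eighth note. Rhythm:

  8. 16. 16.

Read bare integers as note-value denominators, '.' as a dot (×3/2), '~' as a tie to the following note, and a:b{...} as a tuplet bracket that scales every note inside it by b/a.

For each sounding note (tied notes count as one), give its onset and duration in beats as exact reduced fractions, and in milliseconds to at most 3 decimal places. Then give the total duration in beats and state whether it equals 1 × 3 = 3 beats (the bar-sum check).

1) 0.0ms=0b +638.298ms=3/2b
2) 638.298ms=3/2b +319.149ms=3/4b
3) 957.447ms=9/4b +319.149ms=3/4b
Σ=3b of 3 (141bpm 3/8) — PASS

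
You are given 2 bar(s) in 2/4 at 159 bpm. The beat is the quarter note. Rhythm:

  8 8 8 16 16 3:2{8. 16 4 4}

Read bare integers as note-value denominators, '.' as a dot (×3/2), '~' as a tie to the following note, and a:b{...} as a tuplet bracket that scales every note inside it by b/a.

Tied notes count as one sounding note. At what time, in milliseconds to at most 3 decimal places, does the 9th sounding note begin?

1. 0.0ms @ 0 + 188.679ms (1/2)
2. 188.679ms @ 1/2 + 188.679ms (1/2)
3. 377.358ms @ 1 + 188.679ms (1/2)
4. 566.038ms @ 3/2 + 94.34ms (1/4)
5. 660.377ms @ 7/4 + 94.34ms (1/4)
6. 754.717ms @ 2 + 188.679ms (1/2)
7. 943.396ms @ 5/2 + 62.893ms (1/6)
8. 1006.289ms @ 8/3 + 251.572ms (2/3)
9. 1257.862ms @ 10/3 + 251.572ms (2/3)

note 9 onset = 10/3b = 1257.862ms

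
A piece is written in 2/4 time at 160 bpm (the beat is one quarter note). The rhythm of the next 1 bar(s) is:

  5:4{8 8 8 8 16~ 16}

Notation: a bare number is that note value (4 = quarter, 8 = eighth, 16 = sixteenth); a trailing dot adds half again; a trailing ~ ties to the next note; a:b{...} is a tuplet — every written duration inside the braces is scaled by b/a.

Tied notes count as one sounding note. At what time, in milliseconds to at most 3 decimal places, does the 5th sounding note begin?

note 5 onset = 8/5b = 600.0ms

1. 0.0ms @ 0 + 150.0ms (2/5)
2. 150.0ms @ 2/5 + 150.0ms (2/5)
3. 300.0ms @ 4/5 + 150.0ms (2/5)
4. 450.0ms @ 6/5 + 150.0ms (2/5)
5. 600.0ms @ 8/5 + 150.0ms (2/5)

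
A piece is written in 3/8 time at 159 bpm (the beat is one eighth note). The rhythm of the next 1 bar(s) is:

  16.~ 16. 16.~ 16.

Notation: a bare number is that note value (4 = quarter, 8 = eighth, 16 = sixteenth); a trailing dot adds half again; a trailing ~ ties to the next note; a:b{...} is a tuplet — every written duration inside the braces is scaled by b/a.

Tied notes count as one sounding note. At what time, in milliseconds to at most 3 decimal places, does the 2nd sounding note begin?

1. 0.0ms @ 0 + 566.038ms (3/2)
2. 566.038ms @ 3/2 + 566.038ms (3/2)

note 2 onset = 3/2b = 566.038ms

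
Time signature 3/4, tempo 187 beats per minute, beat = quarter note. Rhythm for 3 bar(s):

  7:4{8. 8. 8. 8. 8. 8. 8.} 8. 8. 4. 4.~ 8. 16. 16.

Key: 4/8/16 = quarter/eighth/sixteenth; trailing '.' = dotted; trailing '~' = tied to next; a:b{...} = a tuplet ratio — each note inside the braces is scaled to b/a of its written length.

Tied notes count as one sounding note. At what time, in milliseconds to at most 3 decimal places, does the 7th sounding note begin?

1. 0.0ms @ 0 + 137.51ms (3/7)
2. 137.51ms @ 3/7 + 137.51ms (3/7)
3. 275.019ms @ 6/7 + 137.51ms (3/7)
4. 412.529ms @ 9/7 + 137.51ms (3/7)
5. 550.038ms @ 12/7 + 137.51ms (3/7)
6. 687.548ms @ 15/7 + 137.51ms (3/7)
7. 825.057ms @ 18/7 + 137.51ms (3/7)
8. 962.567ms @ 3 + 240.642ms (3/4)
9. 1203.209ms @ 15/4 + 240.642ms (3/4)
10. 1443.85ms @ 9/2 + 481.283ms (3/2)
11. 1925.134ms @ 6 + 721.925ms (9/4)
12. 2647.059ms @ 33/4 + 120.321ms (3/8)
13. 2767.38ms @ 69/8 + 120.321ms (3/8)

note 7 onset = 18/7b = 825.057ms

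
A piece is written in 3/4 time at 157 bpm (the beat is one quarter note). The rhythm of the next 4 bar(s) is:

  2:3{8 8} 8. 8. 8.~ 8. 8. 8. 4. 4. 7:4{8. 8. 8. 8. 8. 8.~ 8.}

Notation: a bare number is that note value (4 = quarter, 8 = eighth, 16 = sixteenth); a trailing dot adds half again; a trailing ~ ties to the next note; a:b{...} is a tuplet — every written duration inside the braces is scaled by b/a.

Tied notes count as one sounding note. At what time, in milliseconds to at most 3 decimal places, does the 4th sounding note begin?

note 4 onset = 9/4b = 859.873ms

1. 0.0ms @ 0 + 286.624ms (3/4)
2. 286.624ms @ 3/4 + 286.624ms (3/4)
3. 573.248ms @ 3/2 + 286.624ms (3/4)
4. 859.873ms @ 9/4 + 286.624ms (3/4)
5. 1146.497ms @ 3 + 573.248ms (3/2)
6. 1719.745ms @ 9/2 + 286.624ms (3/4)
7. 2006.369ms @ 21/4 + 286.624ms (3/4)
8. 2292.994ms @ 6 + 573.248ms (3/2)
9. 2866.242ms @ 15/2 + 573.248ms (3/2)
10. 3439.49ms @ 9 + 163.785ms (3/7)
11. 3603.276ms @ 66/7 + 163.785ms (3/7)
12. 3767.061ms @ 69/7 + 163.785ms (3/7)
13. 3930.846ms @ 72/7 + 163.785ms (3/7)
14. 4094.631ms @ 75/7 + 163.785ms (3/7)
15. 4258.417ms @ 78/7 + 327.571ms (6/7)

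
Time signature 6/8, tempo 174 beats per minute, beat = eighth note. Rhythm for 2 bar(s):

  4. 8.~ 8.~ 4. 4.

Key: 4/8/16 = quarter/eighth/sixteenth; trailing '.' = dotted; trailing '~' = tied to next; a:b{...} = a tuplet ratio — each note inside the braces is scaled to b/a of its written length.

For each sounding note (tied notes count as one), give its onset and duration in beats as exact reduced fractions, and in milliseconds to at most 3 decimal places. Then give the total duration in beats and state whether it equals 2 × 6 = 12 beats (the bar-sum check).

1) 0.0ms=0b +1034.483ms=3b
2) 1034.483ms=3b +2068.966ms=6b
3) 3103.448ms=9b +1034.483ms=3b
Σ=12b of 12 (174bpm 6/8) — PASS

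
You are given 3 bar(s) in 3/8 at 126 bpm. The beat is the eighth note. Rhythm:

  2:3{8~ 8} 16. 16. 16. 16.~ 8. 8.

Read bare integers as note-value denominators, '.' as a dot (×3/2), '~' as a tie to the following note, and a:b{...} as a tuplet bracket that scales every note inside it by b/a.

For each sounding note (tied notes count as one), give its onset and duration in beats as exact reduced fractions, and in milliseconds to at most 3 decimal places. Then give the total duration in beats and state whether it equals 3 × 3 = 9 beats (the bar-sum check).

1) 0.0ms=0b +1428.571ms=3b
2) 1428.571ms=3b +357.143ms=3/4b
3) 1785.714ms=15/4b +357.143ms=3/4b
4) 2142.857ms=9/2b +357.143ms=3/4b
5) 2500.0ms=21/4b +1071.429ms=9/4b
6) 3571.429ms=15/2b +714.286ms=3/2b
Σ=9b of 9 (126bpm 3/8) — PASS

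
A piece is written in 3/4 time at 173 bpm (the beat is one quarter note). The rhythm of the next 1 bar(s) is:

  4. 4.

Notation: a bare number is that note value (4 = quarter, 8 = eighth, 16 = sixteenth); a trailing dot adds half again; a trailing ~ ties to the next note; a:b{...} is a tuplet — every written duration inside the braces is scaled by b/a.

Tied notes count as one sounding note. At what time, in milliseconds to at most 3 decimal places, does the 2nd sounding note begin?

1. 0.0ms @ 0 + 520.231ms (3/2)
2. 520.231ms @ 3/2 + 520.231ms (3/2)

note 2 onset = 3/2b = 520.231ms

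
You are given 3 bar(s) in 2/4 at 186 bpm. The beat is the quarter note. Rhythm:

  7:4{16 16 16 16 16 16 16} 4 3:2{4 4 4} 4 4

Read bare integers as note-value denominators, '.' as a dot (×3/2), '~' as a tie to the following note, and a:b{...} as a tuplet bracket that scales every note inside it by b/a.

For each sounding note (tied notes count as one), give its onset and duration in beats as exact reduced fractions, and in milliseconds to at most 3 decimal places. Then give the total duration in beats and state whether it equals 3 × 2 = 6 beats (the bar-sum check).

1) 0.0ms=0b +46.083ms=1/7b
2) 46.083ms=1/7b +46.083ms=1/7b
3) 92.166ms=2/7b +46.083ms=1/7b
4) 138.249ms=3/7b +46.083ms=1/7b
5) 184.332ms=4/7b +46.083ms=1/7b
6) 230.415ms=5/7b +46.083ms=1/7b
7) 276.498ms=6/7b +46.083ms=1/7b
8) 322.581ms=1b +322.581ms=1b
9) 645.161ms=2b +215.054ms=2/3b
10) 860.215ms=8/3b +215.054ms=2/3b
11) 1075.269ms=10/3b +215.054ms=2/3b
12) 1290.323ms=4b +322.581ms=1b
13) 1612.903ms=5b +322.581ms=1b
Σ=6b of 6 (186bpm 2/4) — PASS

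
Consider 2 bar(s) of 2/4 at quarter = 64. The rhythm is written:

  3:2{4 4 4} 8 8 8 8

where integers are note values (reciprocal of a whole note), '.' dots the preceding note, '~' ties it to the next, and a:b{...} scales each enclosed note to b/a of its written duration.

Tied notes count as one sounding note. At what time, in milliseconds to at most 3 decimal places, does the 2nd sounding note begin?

note 2 onset = 2/3b = 625.0ms

1. 0.0ms @ 0 + 625.0ms (2/3)
2. 625.0ms @ 2/3 + 625.0ms (2/3)
3. 1250.0ms @ 4/3 + 625.0ms (2/3)
4. 1875.0ms @ 2 + 468.75ms (1/2)
5. 2343.75ms @ 5/2 + 468.75ms (1/2)
6. 2812.5ms @ 3 + 468.75ms (1/2)
7. 3281.25ms @ 7/2 + 468.75ms (1/2)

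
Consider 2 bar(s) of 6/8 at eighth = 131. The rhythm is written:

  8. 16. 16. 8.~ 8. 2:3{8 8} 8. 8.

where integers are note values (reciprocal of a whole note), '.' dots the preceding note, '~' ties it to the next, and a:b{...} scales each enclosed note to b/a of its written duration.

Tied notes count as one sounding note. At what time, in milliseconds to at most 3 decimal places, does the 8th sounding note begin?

note 8 onset = 21/2b = 4809.16ms

1. 0.0ms @ 0 + 687.023ms (3/2)
2. 687.023ms @ 3/2 + 343.511ms (3/4)
3. 1030.534ms @ 9/4 + 343.511ms (3/4)
4. 1374.046ms @ 3 + 1374.046ms (3)
5. 2748.092ms @ 6 + 687.023ms (3/2)
6. 3435.115ms @ 15/2 + 687.023ms (3/2)
7. 4122.137ms @ 9 + 687.023ms (3/2)
8. 4809.16ms @ 21/2 + 687.023ms (3/2)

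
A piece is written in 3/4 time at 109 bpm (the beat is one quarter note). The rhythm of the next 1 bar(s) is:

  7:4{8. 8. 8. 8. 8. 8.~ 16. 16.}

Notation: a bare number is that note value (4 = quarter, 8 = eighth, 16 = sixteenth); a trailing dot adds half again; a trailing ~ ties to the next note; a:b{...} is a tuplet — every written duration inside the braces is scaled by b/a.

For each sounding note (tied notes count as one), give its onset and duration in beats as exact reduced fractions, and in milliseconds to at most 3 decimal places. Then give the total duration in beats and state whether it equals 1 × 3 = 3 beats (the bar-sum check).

1) 0.0ms=0b +235.911ms=3/7b
2) 235.911ms=3/7b +235.911ms=3/7b
3) 471.822ms=6/7b +235.911ms=3/7b
4) 707.733ms=9/7b +235.911ms=3/7b
5) 943.644ms=12/7b +235.911ms=3/7b
6) 1179.554ms=15/7b +353.866ms=9/14b
7) 1533.421ms=39/14b +117.955ms=3/14b
Σ=3b of 3 (109bpm 3/4) — PASS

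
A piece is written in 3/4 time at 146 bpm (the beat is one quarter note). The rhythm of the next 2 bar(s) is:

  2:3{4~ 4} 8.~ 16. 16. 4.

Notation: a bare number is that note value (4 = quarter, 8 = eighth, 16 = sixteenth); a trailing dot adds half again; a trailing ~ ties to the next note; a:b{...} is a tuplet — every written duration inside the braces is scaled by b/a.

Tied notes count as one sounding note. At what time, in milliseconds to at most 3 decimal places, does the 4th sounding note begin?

1. 0.0ms @ 0 + 1232.877ms (3)
2. 1232.877ms @ 3 + 462.329ms (9/8)
3. 1695.205ms @ 33/8 + 154.11ms (3/8)
4. 1849.315ms @ 9/2 + 616.438ms (3/2)

note 4 onset = 9/2b = 1849.315ms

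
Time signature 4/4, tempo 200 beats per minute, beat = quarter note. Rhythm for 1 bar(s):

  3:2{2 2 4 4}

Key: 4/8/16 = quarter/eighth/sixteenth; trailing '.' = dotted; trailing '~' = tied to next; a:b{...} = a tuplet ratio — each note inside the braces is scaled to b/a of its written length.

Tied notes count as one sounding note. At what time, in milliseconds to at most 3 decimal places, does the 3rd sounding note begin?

note 3 onset = 8/3b = 800.0ms

1. 0.0ms @ 0 + 400.0ms (4/3)
2. 400.0ms @ 4/3 + 400.0ms (4/3)
3. 800.0ms @ 8/3 + 200.0ms (2/3)
4. 1000.0ms @ 10/3 + 200.0ms (2/3)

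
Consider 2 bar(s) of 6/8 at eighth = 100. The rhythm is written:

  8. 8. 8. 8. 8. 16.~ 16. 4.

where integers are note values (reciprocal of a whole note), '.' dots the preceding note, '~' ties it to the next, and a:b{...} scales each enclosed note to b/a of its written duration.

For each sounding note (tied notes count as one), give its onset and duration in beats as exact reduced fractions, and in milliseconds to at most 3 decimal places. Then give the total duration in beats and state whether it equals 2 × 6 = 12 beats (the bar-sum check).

1) 0.0ms=0b +900.0ms=3/2b
2) 900.0ms=3/2b +900.0ms=3/2b
3) 1800.0ms=3b +900.0ms=3/2b
4) 2700.0ms=9/2b +900.0ms=3/2b
5) 3600.0ms=6b +900.0ms=3/2b
6) 4500.0ms=15/2b +900.0ms=3/2b
7) 5400.0ms=9b +1800.0ms=3b
Σ=12b of 12 (100bpm 6/8) — PASS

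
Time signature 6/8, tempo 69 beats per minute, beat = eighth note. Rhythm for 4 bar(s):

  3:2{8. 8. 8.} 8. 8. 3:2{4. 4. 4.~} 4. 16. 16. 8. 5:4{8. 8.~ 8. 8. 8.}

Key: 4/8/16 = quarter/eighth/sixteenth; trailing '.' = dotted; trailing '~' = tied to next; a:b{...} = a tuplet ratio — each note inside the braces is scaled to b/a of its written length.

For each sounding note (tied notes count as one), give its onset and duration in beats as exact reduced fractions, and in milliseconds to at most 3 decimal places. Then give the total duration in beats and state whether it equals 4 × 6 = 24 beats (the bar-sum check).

1) 0.0ms=0b +869.565ms=1b
2) 869.565ms=1b +869.565ms=1b
3) 1739.13ms=2b +869.565ms=1b
4) 2608.696ms=3b +1304.348ms=3/2b
5) 3913.043ms=9/2b +1304.348ms=3/2b
6) 5217.391ms=6b +1739.13ms=2b
7) 6956.522ms=8b +1739.13ms=2b
8) 8695.652ms=10b +4347.826ms=5b
9) 13043.478ms=15b +652.174ms=3/4b
10) 13695.652ms=63/4b +652.174ms=3/4b
11) 14347.826ms=33/2b +1304.348ms=3/2b
12) 15652.174ms=18b +1043.478ms=6/5b
13) 16695.652ms=96/5b +2086.957ms=12/5b
14) 18782.609ms=108/5b +1043.478ms=6/5b
15) 19826.087ms=114/5b +1043.478ms=6/5b
Σ=24b of 24 (69bpm 6/8) — PASS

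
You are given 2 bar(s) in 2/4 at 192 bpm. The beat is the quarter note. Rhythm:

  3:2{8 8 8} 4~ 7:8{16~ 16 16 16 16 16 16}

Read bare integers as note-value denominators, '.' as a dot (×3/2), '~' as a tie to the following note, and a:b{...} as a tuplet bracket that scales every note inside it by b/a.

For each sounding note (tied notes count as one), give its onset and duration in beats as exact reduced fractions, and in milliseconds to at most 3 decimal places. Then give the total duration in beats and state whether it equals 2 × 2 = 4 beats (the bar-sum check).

1) 0.0ms=0b +104.167ms=1/3b
2) 104.167ms=1/3b +104.167ms=1/3b
3) 208.333ms=2/3b +104.167ms=1/3b
4) 312.5ms=1b +491.071ms=11/7b
5) 803.571ms=18/7b +89.286ms=2/7b
6) 892.857ms=20/7b +89.286ms=2/7b
7) 982.143ms=22/7b +89.286ms=2/7b
8) 1071.429ms=24/7b +89.286ms=2/7b
9) 1160.714ms=26/7b +89.286ms=2/7b
Σ=4b of 4 (192bpm 2/4) — PASS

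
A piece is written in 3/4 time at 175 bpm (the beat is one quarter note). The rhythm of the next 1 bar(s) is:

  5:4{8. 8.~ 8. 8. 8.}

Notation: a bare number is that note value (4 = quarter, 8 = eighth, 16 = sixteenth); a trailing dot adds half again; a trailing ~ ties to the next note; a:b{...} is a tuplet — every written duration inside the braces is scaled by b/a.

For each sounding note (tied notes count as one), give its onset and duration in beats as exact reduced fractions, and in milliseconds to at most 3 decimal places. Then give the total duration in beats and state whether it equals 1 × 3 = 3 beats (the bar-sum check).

1) 0.0ms=0b +205.714ms=3/5b
2) 205.714ms=3/5b +411.429ms=6/5b
3) 617.143ms=9/5b +205.714ms=3/5b
4) 822.857ms=12/5b +205.714ms=3/5b
Σ=3b of 3 (175bpm 3/4) — PASS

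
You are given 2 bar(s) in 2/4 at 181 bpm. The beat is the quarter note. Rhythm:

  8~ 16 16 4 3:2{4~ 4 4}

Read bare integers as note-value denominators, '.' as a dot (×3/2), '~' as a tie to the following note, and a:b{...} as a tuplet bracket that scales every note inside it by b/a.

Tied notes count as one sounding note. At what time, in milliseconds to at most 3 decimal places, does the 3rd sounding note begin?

note 3 onset = 1b = 331.492ms

1. 0.0ms @ 0 + 248.619ms (3/4)
2. 248.619ms @ 3/4 + 82.873ms (1/4)
3. 331.492ms @ 1 + 331.492ms (1)
4. 662.983ms @ 2 + 441.989ms (4/3)
5. 1104.972ms @ 10/3 + 220.994ms (2/3)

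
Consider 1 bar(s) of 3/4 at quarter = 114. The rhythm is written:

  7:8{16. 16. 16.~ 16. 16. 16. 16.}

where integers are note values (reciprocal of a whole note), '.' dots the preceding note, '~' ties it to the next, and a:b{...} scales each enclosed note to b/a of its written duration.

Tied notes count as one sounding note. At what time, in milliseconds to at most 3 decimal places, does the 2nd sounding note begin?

note 2 onset = 3/7b = 225.564ms

1. 0.0ms @ 0 + 225.564ms (3/7)
2. 225.564ms @ 3/7 + 225.564ms (3/7)
3. 451.128ms @ 6/7 + 451.128ms (6/7)
4. 902.256ms @ 12/7 + 225.564ms (3/7)
5. 1127.82ms @ 15/7 + 225.564ms (3/7)
6. 1353.383ms @ 18/7 + 225.564ms (3/7)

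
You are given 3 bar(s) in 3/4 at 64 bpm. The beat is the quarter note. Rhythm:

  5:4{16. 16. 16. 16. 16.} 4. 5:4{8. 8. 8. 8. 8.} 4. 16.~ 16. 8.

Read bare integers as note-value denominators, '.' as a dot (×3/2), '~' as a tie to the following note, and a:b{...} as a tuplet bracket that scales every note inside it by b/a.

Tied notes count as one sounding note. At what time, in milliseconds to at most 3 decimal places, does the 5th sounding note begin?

note 5 onset = 6/5b = 1125.0ms

1. 0.0ms @ 0 + 281.25ms (3/10)
2. 281.25ms @ 3/10 + 281.25ms (3/10)
3. 562.5ms @ 3/5 + 281.25ms (3/10)
4. 843.75ms @ 9/10 + 281.25ms (3/10)
5. 1125.0ms @ 6/5 + 281.25ms (3/10)
6. 1406.25ms @ 3/2 + 1406.25ms (3/2)
7. 2812.5ms @ 3 + 562.5ms (3/5)
8. 3375.0ms @ 18/5 + 562.5ms (3/5)
9. 3937.5ms @ 21/5 + 562.5ms (3/5)
10. 4500.0ms @ 24/5 + 562.5ms (3/5)
11. 5062.5ms @ 27/5 + 562.5ms (3/5)
12. 5625.0ms @ 6 + 1406.25ms (3/2)
13. 7031.25ms @ 15/2 + 703.125ms (3/4)
14. 7734.375ms @ 33/4 + 703.125ms (3/4)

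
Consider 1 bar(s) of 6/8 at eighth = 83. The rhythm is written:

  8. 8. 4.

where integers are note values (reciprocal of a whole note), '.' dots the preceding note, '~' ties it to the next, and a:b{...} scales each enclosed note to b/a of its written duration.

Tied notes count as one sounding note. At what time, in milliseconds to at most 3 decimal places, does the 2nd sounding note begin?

1. 0.0ms @ 0 + 1084.337ms (3/2)
2. 1084.337ms @ 3/2 + 1084.337ms (3/2)
3. 2168.675ms @ 3 + 2168.675ms (3)

note 2 onset = 3/2b = 1084.337ms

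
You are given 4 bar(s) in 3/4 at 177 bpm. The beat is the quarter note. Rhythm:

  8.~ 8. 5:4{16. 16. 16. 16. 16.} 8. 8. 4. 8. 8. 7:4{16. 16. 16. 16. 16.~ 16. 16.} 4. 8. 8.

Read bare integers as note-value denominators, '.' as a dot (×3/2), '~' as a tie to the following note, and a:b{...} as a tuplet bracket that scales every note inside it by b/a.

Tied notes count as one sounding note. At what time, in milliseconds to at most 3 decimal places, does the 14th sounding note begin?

note 14 onset = 111/14b = 2687.651ms

1. 0.0ms @ 0 + 508.475ms (3/2)
2. 508.475ms @ 3/2 + 101.695ms (3/10)
3. 610.169ms @ 9/5 + 101.695ms (3/10)
4. 711.864ms @ 21/10 + 101.695ms (3/10)
5. 813.559ms @ 12/5 + 101.695ms (3/10)
6. 915.254ms @ 27/10 + 101.695ms (3/10)
7. 1016.949ms @ 3 + 254.237ms (3/4)
8. 1271.186ms @ 15/4 + 254.237ms (3/4)
9. 1525.424ms @ 9/2 + 508.475ms (3/2)
10. 2033.898ms @ 6 + 254.237ms (3/4)
11. 2288.136ms @ 27/4 + 254.237ms (3/4)
12. 2542.373ms @ 15/2 + 72.639ms (3/14)
13. 2615.012ms @ 54/7 + 72.639ms (3/14)
14. 2687.651ms @ 111/14 + 72.639ms (3/14)
15. 2760.291ms @ 57/7 + 72.639ms (3/14)
16. 2832.93ms @ 117/14 + 145.278ms (3/7)
17. 2978.208ms @ 123/14 + 72.639ms (3/14)
18. 3050.847ms @ 9 + 508.475ms (3/2)
19. 3559.322ms @ 21/2 + 254.237ms (3/4)
20. 3813.559ms @ 45/4 + 254.237ms (3/4)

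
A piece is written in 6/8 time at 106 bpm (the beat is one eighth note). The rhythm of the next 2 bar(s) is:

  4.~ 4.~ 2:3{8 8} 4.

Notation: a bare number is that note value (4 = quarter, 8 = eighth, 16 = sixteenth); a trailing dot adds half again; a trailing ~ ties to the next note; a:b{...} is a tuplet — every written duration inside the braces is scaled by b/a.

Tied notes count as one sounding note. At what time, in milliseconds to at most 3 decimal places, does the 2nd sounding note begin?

note 2 onset = 15/2b = 4245.283ms

1. 0.0ms @ 0 + 4245.283ms (15/2)
2. 4245.283ms @ 15/2 + 849.057ms (3/2)
3. 5094.34ms @ 9 + 1698.113ms (3)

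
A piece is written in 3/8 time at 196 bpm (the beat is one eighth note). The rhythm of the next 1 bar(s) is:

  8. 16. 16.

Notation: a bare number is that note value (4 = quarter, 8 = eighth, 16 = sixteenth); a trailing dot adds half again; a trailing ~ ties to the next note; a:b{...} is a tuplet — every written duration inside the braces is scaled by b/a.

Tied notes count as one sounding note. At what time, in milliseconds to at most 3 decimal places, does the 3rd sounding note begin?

note 3 onset = 9/4b = 688.776ms

1. 0.0ms @ 0 + 459.184ms (3/2)
2. 459.184ms @ 3/2 + 229.592ms (3/4)
3. 688.776ms @ 9/4 + 229.592ms (3/4)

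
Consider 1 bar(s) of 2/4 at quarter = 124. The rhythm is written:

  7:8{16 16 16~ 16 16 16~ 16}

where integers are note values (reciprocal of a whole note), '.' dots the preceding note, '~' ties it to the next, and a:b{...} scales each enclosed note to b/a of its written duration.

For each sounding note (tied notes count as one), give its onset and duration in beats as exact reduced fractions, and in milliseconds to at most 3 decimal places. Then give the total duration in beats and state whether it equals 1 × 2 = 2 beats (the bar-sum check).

1) 0.0ms=0b +138.249ms=2/7b
2) 138.249ms=2/7b +138.249ms=2/7b
3) 276.498ms=4/7b +276.498ms=4/7b
4) 552.995ms=8/7b +138.249ms=2/7b
5) 691.244ms=10/7b +276.498ms=4/7b
Σ=2b of 2 (124bpm 2/4) — PASS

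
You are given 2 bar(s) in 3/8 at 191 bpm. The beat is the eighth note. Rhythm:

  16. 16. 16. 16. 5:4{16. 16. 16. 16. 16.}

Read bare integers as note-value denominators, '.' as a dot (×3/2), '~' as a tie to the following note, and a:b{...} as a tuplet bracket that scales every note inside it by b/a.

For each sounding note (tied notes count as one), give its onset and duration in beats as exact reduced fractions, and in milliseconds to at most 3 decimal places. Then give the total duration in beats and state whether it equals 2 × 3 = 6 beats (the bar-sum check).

1) 0.0ms=0b +235.602ms=3/4b
2) 235.602ms=3/4b +235.602ms=3/4b
3) 471.204ms=3/2b +235.602ms=3/4b
4) 706.806ms=9/4b +235.602ms=3/4b
5) 942.408ms=3b +188.482ms=3/5b
6) 1130.89ms=18/5b +188.482ms=3/5b
7) 1319.372ms=21/5b +188.482ms=3/5b
8) 1507.853ms=24/5b +188.482ms=3/5b
9) 1696.335ms=27/5b +188.482ms=3/5b
Σ=6b of 6 (191bpm 3/8) — PASS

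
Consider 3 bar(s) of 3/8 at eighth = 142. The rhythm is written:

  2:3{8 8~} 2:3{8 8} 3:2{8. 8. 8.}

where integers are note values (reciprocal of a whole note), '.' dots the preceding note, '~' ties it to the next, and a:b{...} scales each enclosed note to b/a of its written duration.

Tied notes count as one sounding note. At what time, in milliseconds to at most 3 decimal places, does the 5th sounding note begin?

1. 0.0ms @ 0 + 633.803ms (3/2)
2. 633.803ms @ 3/2 + 1267.606ms (3)
3. 1901.408ms @ 9/2 + 633.803ms (3/2)
4. 2535.211ms @ 6 + 422.535ms (1)
5. 2957.746ms @ 7 + 422.535ms (1)
6. 3380.282ms @ 8 + 422.535ms (1)

note 5 onset = 7b = 2957.746ms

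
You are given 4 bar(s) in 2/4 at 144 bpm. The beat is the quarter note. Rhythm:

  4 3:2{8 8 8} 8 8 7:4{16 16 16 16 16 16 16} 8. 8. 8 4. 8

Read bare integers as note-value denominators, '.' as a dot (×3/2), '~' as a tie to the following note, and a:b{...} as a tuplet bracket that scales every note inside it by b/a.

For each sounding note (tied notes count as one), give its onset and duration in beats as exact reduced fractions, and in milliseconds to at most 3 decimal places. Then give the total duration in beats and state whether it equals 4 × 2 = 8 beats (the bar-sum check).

1) 0.0ms=0b +416.667ms=1b
2) 416.667ms=1b +138.889ms=1/3b
3) 555.556ms=4/3b +138.889ms=1/3b
4) 694.444ms=5/3b +138.889ms=1/3b
5) 833.333ms=2b +208.333ms=1/2b
6) 1041.667ms=5/2b +208.333ms=1/2b
7) 1250.0ms=3b +59.524ms=1/7b
8) 1309.524ms=22/7b +59.524ms=1/7b
9) 1369.048ms=23/7b +59.524ms=1/7b
10) 1428.571ms=24/7b +59.524ms=1/7b
11) 1488.095ms=25/7b +59.524ms=1/7b
12) 1547.619ms=26/7b +59.524ms=1/7b
13) 1607.143ms=27/7b +59.524ms=1/7b
14) 1666.667ms=4b +312.5ms=3/4b
15) 1979.167ms=19/4b +312.5ms=3/4b
16) 2291.667ms=11/2b +208.333ms=1/2b
17) 2500.0ms=6b +625.0ms=3/2b
18) 3125.0ms=15/2b +208.333ms=1/2b
Σ=8b of 8 (144bpm 2/4) — PASS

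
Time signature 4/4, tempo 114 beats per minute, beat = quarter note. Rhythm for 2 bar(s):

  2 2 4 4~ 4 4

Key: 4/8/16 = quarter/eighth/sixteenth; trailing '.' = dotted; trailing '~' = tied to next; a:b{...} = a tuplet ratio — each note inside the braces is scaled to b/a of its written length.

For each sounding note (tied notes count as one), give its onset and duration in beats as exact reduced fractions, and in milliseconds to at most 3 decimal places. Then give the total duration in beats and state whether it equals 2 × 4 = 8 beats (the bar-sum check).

1) 0.0ms=0b +1052.632ms=2b
2) 1052.632ms=2b +1052.632ms=2b
3) 2105.263ms=4b +526.316ms=1b
4) 2631.579ms=5b +1052.632ms=2b
5) 3684.211ms=7b +526.316ms=1b
Σ=8b of 8 (114bpm 4/4) — PASS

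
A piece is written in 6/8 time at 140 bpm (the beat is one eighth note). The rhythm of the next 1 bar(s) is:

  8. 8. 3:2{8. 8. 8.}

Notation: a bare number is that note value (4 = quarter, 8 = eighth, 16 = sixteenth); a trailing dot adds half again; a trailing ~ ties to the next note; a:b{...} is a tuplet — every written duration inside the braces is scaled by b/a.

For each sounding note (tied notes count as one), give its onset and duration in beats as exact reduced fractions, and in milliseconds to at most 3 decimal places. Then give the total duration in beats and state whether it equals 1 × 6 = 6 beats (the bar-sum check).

1) 0.0ms=0b +642.857ms=3/2b
2) 642.857ms=3/2b +642.857ms=3/2b
3) 1285.714ms=3b +428.571ms=1b
4) 1714.286ms=4b +428.571ms=1b
5) 2142.857ms=5b +428.571ms=1b
Σ=6b of 6 (140bpm 6/8) — PASS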